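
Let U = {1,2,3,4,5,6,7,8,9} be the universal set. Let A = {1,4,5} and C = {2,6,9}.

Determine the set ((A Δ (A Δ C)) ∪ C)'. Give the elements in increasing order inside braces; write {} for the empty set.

{1,3,4,5,7,8}

A Δ C = {1,2,4,5,6,9}
A Δ (A Δ C) = {2,6,9}
(A Δ (A Δ C)) ∪ C = {2,6,9}
((A Δ (A Δ C)) ∪ C)' = {1,3,4,5,7,8}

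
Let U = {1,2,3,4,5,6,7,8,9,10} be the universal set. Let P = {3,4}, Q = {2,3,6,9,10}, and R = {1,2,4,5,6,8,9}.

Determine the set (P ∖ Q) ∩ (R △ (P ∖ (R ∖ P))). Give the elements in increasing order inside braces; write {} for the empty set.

{}

P ∖ Q = {4}
R ∖ P = {1,2,5,6,8,9}
P ∖ (R ∖ P) = {3,4}
R △ (P ∖ (R ∖ P)) = {1,2,3,5,6,8,9}
(P ∖ Q) ∩ (R △ (P ∖ (R ∖ P))) = {}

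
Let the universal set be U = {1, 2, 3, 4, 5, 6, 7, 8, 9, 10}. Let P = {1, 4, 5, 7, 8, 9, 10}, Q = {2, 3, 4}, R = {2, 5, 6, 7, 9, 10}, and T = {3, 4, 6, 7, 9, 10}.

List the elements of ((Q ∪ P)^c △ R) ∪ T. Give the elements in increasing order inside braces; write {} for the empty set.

{2, 3, 4, 5, 6, 7, 9, 10}

Q ∪ P = {1, 2, 3, 4, 5, 7, 8, 9, 10}
(Q ∪ P)^c = {6}
(Q ∪ P)^c △ R = {2, 5, 7, 9, 10}
((Q ∪ P)^c △ R) ∪ T = {2, 3, 4, 5, 6, 7, 9, 10}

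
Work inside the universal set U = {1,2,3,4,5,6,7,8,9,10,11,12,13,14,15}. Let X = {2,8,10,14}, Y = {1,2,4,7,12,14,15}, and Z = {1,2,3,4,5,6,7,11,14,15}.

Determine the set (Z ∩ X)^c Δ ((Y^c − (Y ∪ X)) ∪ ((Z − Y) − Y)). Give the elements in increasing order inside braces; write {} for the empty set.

{1,4,7,8,10,12,15}

Z ∩ X = {2,14}
(Z ∩ X)^c = {1,3,4,5,6,7,8,9,10,11,12,13,15}
Y^c = {3,5,6,8,9,10,11,13}
Y ∪ X = {1,2,4,7,8,10,12,14,15}
Y^c − (Y ∪ X) = {3,5,6,9,11,13}
Z − Y = {3,5,6,11}
(Z − Y) − Y = {3,5,6,11}
(Y^c − (Y ∪ X)) ∪ ((Z − Y) − Y) = {3,5,6,9,11,13}
(Z ∩ X)^c Δ ((Y^c − (Y ∪ X)) ∪ ((Z − Y) − Y)) = {1,4,7,8,10,12,15}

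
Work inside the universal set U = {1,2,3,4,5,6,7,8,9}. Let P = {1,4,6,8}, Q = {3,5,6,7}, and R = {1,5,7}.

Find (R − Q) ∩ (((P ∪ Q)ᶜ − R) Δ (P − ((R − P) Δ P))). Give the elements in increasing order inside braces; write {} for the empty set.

{}

R − Q = {1}
P ∪ Q = {1,3,4,5,6,7,8}
(P ∪ Q)ᶜ = {2,9}
(P ∪ Q)ᶜ − R = {2,9}
R − P = {5,7}
(R − P) Δ P = {1,4,5,6,7,8}
P − ((R − P) Δ P) = {}
((P ∪ Q)ᶜ − R) Δ (P − ((R − P) Δ P)) = {2,9}
(R − Q) ∩ (((P ∪ Q)ᶜ − R) Δ (P − ((R − P) Δ P))) = {}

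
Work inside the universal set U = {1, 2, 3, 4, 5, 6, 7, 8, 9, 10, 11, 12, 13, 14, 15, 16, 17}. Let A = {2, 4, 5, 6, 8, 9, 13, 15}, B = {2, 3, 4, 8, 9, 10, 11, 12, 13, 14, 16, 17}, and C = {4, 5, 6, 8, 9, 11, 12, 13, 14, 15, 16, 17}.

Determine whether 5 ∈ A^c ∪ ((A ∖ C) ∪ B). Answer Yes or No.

5 ∈ A, so 5 ∉ A^c
5 ∈ A and 5 ∈ C, so 5 ∉ A ∖ C
5 ∉ (A ∖ C) and 5 ∉ B, so 5 ∉ (A ∖ C) ∪ B
5 ∉ A^c and 5 ∉ ((A ∖ C) ∪ B), so 5 ∉ A^c ∪ ((A ∖ C) ∪ B)

No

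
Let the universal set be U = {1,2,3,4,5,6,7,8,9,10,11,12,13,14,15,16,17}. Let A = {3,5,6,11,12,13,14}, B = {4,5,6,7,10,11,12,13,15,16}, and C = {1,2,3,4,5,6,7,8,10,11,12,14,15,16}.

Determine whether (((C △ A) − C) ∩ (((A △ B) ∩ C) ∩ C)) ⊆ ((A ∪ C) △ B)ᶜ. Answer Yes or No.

Yes

C △ A = {1,2,4,7,8,10,13,15,16}
(C △ A) − C = {13}
A △ B = {3,4,7,10,14,15,16}
(A △ B) ∩ C = {3,4,7,10,14,15,16}
((A △ B) ∩ C) ∩ C = {3,4,7,10,14,15,16}
((C △ A) − C) ∩ (((A △ B) ∩ C) ∩ C) = {}
A ∪ C = {1,2,3,4,5,6,7,8,10,11,12,13,14,15,16}
(A ∪ C) △ B = {1,2,3,8,14}
((A ∪ C) △ B)ᶜ = {4,5,6,7,9,10,11,12,13,15,16,17}
Every element of {} is in {4,5,6,7,9,10,11,12,13,15,16,17}, so ((C △ A) − C) ∩ (((A △ B) ∩ C) ∩ C) ⊆ ((A ∪ C) △ B)ᶜ.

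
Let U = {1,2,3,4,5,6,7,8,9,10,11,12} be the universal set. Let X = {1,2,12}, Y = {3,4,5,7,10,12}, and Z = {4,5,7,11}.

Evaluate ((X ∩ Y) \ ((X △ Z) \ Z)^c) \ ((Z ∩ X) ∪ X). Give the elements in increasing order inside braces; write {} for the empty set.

X ∩ Y = {12}
X △ Z = {1,2,4,5,7,11,12}
(X △ Z) \ Z = {1,2,12}
((X △ Z) \ Z)^c = {3,4,5,6,7,8,9,10,11}
(X ∩ Y) \ ((X △ Z) \ Z)^c = {12}
Z ∩ X = {}
(Z ∩ X) ∪ X = {1,2,12}
((X ∩ Y) \ ((X △ Z) \ Z)^c) \ ((Z ∩ X) ∪ X) = {}

{}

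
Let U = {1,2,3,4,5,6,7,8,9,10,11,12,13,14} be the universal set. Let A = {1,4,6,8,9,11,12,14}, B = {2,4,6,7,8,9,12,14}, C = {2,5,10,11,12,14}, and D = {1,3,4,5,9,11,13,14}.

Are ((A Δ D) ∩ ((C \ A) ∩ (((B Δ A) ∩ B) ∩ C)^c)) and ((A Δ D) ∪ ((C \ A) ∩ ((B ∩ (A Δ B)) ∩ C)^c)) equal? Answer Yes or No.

A Δ D = {3,5,6,8,12,13}
C \ A = {2,5,10}
B Δ A = {1,2,7,11}
(B Δ A) ∩ B = {2,7}
((B Δ A) ∩ B) ∩ C = {2}
(((B Δ A) ∩ B) ∩ C)^c = {1,3,4,5,6,7,8,9,10,11,12,13,14}
(C \ A) ∩ (((B Δ A) ∩ B) ∩ C)^c = {5,10}
(A Δ D) ∩ ((C \ A) ∩ (((B Δ A) ∩ B) ∩ C)^c) = {5}
A Δ B = {1,2,7,11}
B ∩ (A Δ B) = {2,7}
(B ∩ (A Δ B)) ∩ C = {2}
((B ∩ (A Δ B)) ∩ C)^c = {1,3,4,5,6,7,8,9,10,11,12,13,14}
(C \ A) ∩ ((B ∩ (A Δ B)) ∩ C)^c = {5,10}
(A Δ D) ∪ ((C \ A) ∩ ((B ∩ (A Δ B)) ∩ C)^c) = {3,5,6,8,10,12,13}
3 ∈ (A Δ D) ∪ ((C \ A) ∩ ((B ∩ (A Δ B)) ∩ C)^c) but 3 ∉ (A Δ D) ∩ ((C \ A) ∩ (((B Δ A) ∩ B) ∩ C)^c), so they differ.

No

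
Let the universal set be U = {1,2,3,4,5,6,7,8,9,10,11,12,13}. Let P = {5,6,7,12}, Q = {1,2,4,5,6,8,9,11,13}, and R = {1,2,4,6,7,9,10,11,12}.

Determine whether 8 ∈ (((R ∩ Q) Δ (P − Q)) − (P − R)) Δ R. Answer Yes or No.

8 ∉ R and 8 ∈ Q, so 8 ∉ R ∩ Q
8 ∉ P and 8 ∈ Q, so 8 ∉ P − Q
8 ∉ (R ∩ Q) and 8 ∉ (P − Q), so 8 ∉ (R ∩ Q) Δ (P − Q)
8 ∉ P and 8 ∉ R, so 8 ∉ P − R
8 ∉ ((R ∩ Q) Δ (P − Q)) and 8 ∉ (P − R), so 8 ∉ ((R ∩ Q) Δ (P − Q)) − (P − R)
8 ∉ (((R ∩ Q) Δ (P − Q)) − (P − R)) and 8 ∉ R, so 8 ∉ (((R ∩ Q) Δ (P − Q)) − (P − R)) Δ R

No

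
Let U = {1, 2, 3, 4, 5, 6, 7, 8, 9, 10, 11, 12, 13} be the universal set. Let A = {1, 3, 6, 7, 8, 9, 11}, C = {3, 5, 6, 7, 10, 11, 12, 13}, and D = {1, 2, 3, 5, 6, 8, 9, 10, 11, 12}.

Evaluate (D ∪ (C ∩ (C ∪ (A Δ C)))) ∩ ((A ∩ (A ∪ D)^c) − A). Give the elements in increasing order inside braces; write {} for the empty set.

{}

A Δ C = {1, 5, 8, 9, 10, 12, 13}
C ∪ (A Δ C) = {1, 3, 5, 6, 7, 8, 9, 10, 11, 12, 13}
C ∩ (C ∪ (A Δ C)) = {3, 5, 6, 7, 10, 11, 12, 13}
D ∪ (C ∩ (C ∪ (A Δ C))) = {1, 2, 3, 5, 6, 7, 8, 9, 10, 11, 12, 13}
A ∪ D = {1, 2, 3, 5, 6, 7, 8, 9, 10, 11, 12}
(A ∪ D)^c = {4, 13}
A ∩ (A ∪ D)^c = {}
(A ∩ (A ∪ D)^c) − A = {}
(D ∪ (C ∩ (C ∪ (A Δ C)))) ∩ ((A ∩ (A ∪ D)^c) − A) = {}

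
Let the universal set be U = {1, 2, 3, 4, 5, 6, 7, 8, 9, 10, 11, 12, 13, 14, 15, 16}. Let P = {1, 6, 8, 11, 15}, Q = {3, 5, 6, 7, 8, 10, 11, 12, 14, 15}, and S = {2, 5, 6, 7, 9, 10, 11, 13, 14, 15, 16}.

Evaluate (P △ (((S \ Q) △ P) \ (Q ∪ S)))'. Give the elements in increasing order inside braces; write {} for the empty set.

S \ Q = {2, 9, 13, 16}
(S \ Q) △ P = {1, 2, 6, 8, 9, 11, 13, 15, 16}
Q ∪ S = {2, 3, 5, 6, 7, 8, 9, 10, 11, 12, 13, 14, 15, 16}
((S \ Q) △ P) \ (Q ∪ S) = {1}
P △ (((S \ Q) △ P) \ (Q ∪ S)) = {6, 8, 11, 15}
(P △ (((S \ Q) △ P) \ (Q ∪ S)))' = {1, 2, 3, 4, 5, 7, 9, 10, 12, 13, 14, 16}

{1, 2, 3, 4, 5, 7, 9, 10, 12, 13, 14, 16}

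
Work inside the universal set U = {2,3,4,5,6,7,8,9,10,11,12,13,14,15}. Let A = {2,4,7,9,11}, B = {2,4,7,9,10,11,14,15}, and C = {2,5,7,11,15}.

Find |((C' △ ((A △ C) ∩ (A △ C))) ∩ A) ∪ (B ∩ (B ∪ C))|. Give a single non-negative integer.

8

C' = {3,4,6,8,9,10,12,13,14}
A △ C = {4,5,9,15}
(A △ C) ∩ (A △ C) = {4,5,9,15}
C' △ ((A △ C) ∩ (A △ C)) = {3,5,6,8,10,12,13,14,15}
(C' △ ((A △ C) ∩ (A △ C))) ∩ A = {}
B ∪ C = {2,4,5,7,9,10,11,14,15}
B ∩ (B ∪ C) = {2,4,7,9,10,11,14,15}
((C' △ ((A △ C) ∩ (A △ C))) ∩ A) ∪ (B ∩ (B ∪ C)) = {2,4,7,9,10,11,14,15}
|((C' △ ((A △ C) ∩ (A △ C))) ∩ A) ∪ (B ∩ (B ∪ C))| = 8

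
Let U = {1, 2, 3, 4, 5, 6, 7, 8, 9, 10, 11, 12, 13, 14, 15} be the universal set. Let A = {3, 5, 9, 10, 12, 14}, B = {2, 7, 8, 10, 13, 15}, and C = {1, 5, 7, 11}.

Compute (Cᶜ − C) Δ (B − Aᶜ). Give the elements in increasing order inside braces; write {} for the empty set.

{2, 3, 4, 6, 8, 9, 12, 13, 14, 15}

Cᶜ = {2, 3, 4, 6, 8, 9, 10, 12, 13, 14, 15}
Cᶜ − C = {2, 3, 4, 6, 8, 9, 10, 12, 13, 14, 15}
Aᶜ = {1, 2, 4, 6, 7, 8, 11, 13, 15}
B − Aᶜ = {10}
(Cᶜ − C) Δ (B − Aᶜ) = {2, 3, 4, 6, 8, 9, 12, 13, 14, 15}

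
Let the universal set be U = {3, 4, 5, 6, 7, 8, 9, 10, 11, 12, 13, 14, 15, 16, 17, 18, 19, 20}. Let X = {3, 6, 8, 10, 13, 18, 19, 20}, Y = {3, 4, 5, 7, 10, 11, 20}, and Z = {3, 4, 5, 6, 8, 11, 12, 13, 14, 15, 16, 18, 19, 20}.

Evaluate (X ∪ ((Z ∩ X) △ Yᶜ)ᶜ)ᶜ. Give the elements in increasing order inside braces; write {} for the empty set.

Z ∩ X = {3, 6, 8, 13, 18, 19, 20}
Yᶜ = {6, 8, 9, 12, 13, 14, 15, 16, 17, 18, 19}
(Z ∩ X) △ Yᶜ = {3, 9, 12, 14, 15, 16, 17, 20}
((Z ∩ X) △ Yᶜ)ᶜ = {4, 5, 6, 7, 8, 10, 11, 13, 18, 19}
X ∪ ((Z ∩ X) △ Yᶜ)ᶜ = {3, 4, 5, 6, 7, 8, 10, 11, 13, 18, 19, 20}
(X ∪ ((Z ∩ X) △ Yᶜ)ᶜ)ᶜ = {9, 12, 14, 15, 16, 17}

{9, 12, 14, 15, 16, 17}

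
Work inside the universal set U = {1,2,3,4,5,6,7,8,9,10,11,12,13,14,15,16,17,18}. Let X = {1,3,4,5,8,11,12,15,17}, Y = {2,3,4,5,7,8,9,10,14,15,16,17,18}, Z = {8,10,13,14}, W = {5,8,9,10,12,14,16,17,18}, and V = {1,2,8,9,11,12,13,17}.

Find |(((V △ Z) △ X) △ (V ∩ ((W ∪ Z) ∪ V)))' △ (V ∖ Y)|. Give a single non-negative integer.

V △ Z = {1,2,9,10,11,12,14,17}
(V △ Z) △ X = {2,3,4,5,8,9,10,14,15}
W ∪ Z = {5,8,9,10,12,13,14,16,17,18}
(W ∪ Z) ∪ V = {1,2,5,8,9,10,11,12,13,14,16,17,18}
V ∩ ((W ∪ Z) ∪ V) = {1,2,8,9,11,12,13,17}
((V △ Z) △ X) △ (V ∩ ((W ∪ Z) ∪ V)) = {1,3,4,5,10,11,12,13,14,15,17}
(((V △ Z) △ X) △ (V ∩ ((W ∪ Z) ∪ V)))' = {2,6,7,8,9,16,18}
V ∖ Y = {1,11,12,13}
(((V △ Z) △ X) △ (V ∩ ((W ∪ Z) ∪ V)))' △ (V ∖ Y) = {1,2,6,7,8,9,11,12,13,16,18}
|(((V △ Z) △ X) △ (V ∩ ((W ∪ Z) ∪ V)))' △ (V ∖ Y)| = 11

11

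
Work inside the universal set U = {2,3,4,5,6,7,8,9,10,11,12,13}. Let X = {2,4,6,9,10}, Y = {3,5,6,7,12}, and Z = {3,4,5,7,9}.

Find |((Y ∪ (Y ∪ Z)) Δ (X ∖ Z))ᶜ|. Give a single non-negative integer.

Y ∪ Z = {3,4,5,6,7,9,12}
Y ∪ (Y ∪ Z) = {3,4,5,6,7,9,12}
X ∖ Z = {2,6,10}
(Y ∪ (Y ∪ Z)) Δ (X ∖ Z) = {2,3,4,5,7,9,10,12}
((Y ∪ (Y ∪ Z)) Δ (X ∖ Z))ᶜ = {6,8,11,13}
|((Y ∪ (Y ∪ Z)) Δ (X ∖ Z))ᶜ| = 4

4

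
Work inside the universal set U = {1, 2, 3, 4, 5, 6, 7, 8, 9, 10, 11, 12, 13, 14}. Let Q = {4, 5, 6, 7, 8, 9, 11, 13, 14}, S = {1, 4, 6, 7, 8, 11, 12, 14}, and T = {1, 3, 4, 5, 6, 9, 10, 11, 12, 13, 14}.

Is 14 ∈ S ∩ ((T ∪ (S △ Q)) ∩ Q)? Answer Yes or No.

14 ∈ S and 14 ∈ Q, so 14 ∉ S △ Q
14 ∈ T and 14 ∉ (S △ Q), so 14 ∈ T ∪ (S △ Q)
14 ∈ (T ∪ (S △ Q)) and 14 ∈ Q, so 14 ∈ (T ∪ (S △ Q)) ∩ Q
14 ∈ S and 14 ∈ ((T ∪ (S △ Q)) ∩ Q), so 14 ∈ S ∩ ((T ∪ (S △ Q)) ∩ Q)

Yes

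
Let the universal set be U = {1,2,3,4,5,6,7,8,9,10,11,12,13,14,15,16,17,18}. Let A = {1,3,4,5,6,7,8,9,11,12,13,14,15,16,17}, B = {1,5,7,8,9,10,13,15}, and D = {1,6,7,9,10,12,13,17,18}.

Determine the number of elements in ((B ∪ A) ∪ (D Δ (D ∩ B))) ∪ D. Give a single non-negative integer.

B ∪ A = {1,3,4,5,6,7,8,9,10,11,12,13,14,15,16,17}
D ∩ B = {1,7,9,10,13}
D Δ (D ∩ B) = {6,12,17,18}
(B ∪ A) ∪ (D Δ (D ∩ B)) = {1,3,4,5,6,7,8,9,10,11,12,13,14,15,16,17,18}
((B ∪ A) ∪ (D Δ (D ∩ B))) ∪ D = {1,3,4,5,6,7,8,9,10,11,12,13,14,15,16,17,18}
|((B ∪ A) ∪ (D Δ (D ∩ B))) ∪ D| = 17

17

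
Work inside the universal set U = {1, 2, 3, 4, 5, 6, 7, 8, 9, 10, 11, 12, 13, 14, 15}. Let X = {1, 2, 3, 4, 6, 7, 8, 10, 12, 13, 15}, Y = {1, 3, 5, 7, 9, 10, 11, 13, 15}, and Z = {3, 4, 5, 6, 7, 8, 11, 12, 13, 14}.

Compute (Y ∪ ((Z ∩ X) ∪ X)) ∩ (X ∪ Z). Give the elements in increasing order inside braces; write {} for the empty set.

Z ∩ X = {3, 4, 6, 7, 8, 12, 13}
(Z ∩ X) ∪ X = {1, 2, 3, 4, 6, 7, 8, 10, 12, 13, 15}
Y ∪ ((Z ∩ X) ∪ X) = {1, 2, 3, 4, 5, 6, 7, 8, 9, 10, 11, 12, 13, 15}
X ∪ Z = {1, 2, 3, 4, 5, 6, 7, 8, 10, 11, 12, 13, 14, 15}
(Y ∪ ((Z ∩ X) ∪ X)) ∩ (X ∪ Z) = {1, 2, 3, 4, 5, 6, 7, 8, 10, 11, 12, 13, 15}

{1, 2, 3, 4, 5, 6, 7, 8, 10, 11, 12, 13, 15}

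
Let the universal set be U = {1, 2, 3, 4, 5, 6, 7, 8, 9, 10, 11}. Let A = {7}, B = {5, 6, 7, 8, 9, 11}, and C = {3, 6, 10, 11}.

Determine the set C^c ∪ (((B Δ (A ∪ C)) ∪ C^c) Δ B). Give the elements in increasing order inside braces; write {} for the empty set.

C^c = {1, 2, 4, 5, 7, 8, 9}
A ∪ C = {3, 6, 7, 10, 11}
B Δ (A ∪ C) = {3, 5, 8, 9, 10}
(B Δ (A ∪ C)) ∪ C^c = {1, 2, 3, 4, 5, 7, 8, 9, 10}
((B Δ (A ∪ C)) ∪ C^c) Δ B = {1, 2, 3, 4, 6, 10, 11}
C^c ∪ (((B Δ (A ∪ C)) ∪ C^c) Δ B) = {1, 2, 3, 4, 5, 6, 7, 8, 9, 10, 11}

{1, 2, 3, 4, 5, 6, 7, 8, 9, 10, 11}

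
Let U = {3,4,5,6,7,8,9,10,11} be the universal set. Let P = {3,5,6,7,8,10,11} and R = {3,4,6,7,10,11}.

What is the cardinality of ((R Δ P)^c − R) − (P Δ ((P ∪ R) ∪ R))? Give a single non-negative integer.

1

R Δ P = {4,5,8}
(R Δ P)^c = {3,6,7,9,10,11}
(R Δ P)^c − R = {9}
P ∪ R = {3,4,5,6,7,8,10,11}
(P ∪ R) ∪ R = {3,4,5,6,7,8,10,11}
P Δ ((P ∪ R) ∪ R) = {4}
((R Δ P)^c − R) − (P Δ ((P ∪ R) ∪ R)) = {9}
|((R Δ P)^c − R) − (P Δ ((P ∪ R) ∪ R))| = 1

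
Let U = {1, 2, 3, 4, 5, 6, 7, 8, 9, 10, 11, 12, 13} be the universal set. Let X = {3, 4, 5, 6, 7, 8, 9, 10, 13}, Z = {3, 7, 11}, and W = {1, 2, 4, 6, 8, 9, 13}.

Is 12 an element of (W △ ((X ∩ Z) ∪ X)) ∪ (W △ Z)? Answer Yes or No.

No

12 ∉ X and 12 ∉ Z, so 12 ∉ X ∩ Z
12 ∉ (X ∩ Z) and 12 ∉ X, so 12 ∉ (X ∩ Z) ∪ X
12 ∉ W and 12 ∉ ((X ∩ Z) ∪ X), so 12 ∉ W △ ((X ∩ Z) ∪ X)
12 ∉ W and 12 ∉ Z, so 12 ∉ W △ Z
12 ∉ (W △ ((X ∩ Z) ∪ X)) and 12 ∉ (W △ Z), so 12 ∉ (W △ ((X ∩ Z) ∪ X)) ∪ (W △ Z)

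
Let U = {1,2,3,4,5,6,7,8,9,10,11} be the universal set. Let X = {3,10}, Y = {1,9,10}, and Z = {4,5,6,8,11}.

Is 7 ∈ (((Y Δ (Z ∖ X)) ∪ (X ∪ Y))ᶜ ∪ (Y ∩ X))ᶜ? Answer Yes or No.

No

7 ∉ Z and 7 ∉ X, so 7 ∉ Z ∖ X
7 ∉ Y and 7 ∉ (Z ∖ X), so 7 ∉ Y Δ (Z ∖ X)
7 ∉ X and 7 ∉ Y, so 7 ∉ X ∪ Y
7 ∉ (Y Δ (Z ∖ X)) and 7 ∉ (X ∪ Y), so 7 ∉ (Y Δ (Z ∖ X)) ∪ (X ∪ Y)
7 ∈ ((Y Δ (Z ∖ X)) ∪ (X ∪ Y))ᶜ since 7 ∉ ((Y Δ (Z ∖ X)) ∪ (X ∪ Y))
7 ∉ Y and 7 ∉ X, so 7 ∉ Y ∩ X
7 ∈ ((Y Δ (Z ∖ X)) ∪ (X ∪ Y))ᶜ and 7 ∉ (Y ∩ X), so 7 ∈ ((Y Δ (Z ∖ X)) ∪ (X ∪ Y))ᶜ ∪ (Y ∩ X)
7 ∉ (((Y Δ (Z ∖ X)) ∪ (X ∪ Y))ᶜ ∪ (Y ∩ X))ᶜ since 7 ∈ (((Y Δ (Z ∖ X)) ∪ (X ∪ Y))ᶜ ∪ (Y ∩ X))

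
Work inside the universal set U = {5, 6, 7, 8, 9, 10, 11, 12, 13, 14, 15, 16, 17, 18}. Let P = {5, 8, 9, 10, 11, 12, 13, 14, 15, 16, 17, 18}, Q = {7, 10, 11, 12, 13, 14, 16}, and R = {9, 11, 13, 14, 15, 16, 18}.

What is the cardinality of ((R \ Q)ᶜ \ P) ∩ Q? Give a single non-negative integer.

R \ Q = {9, 15, 18}
(R \ Q)ᶜ = {5, 6, 7, 8, 10, 11, 12, 13, 14, 16, 17}
(R \ Q)ᶜ \ P = {6, 7}
((R \ Q)ᶜ \ P) ∩ Q = {7}
|((R \ Q)ᶜ \ P) ∩ Q| = 1

1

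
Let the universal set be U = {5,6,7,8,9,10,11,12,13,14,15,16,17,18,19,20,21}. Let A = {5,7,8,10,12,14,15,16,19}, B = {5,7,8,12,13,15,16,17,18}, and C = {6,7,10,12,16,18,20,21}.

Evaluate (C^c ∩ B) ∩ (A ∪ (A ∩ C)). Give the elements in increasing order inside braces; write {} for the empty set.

C^c = {5,8,9,11,13,14,15,17,19}
C^c ∩ B = {5,8,13,15,17}
A ∩ C = {7,10,12,16}
A ∪ (A ∩ C) = {5,7,8,10,12,14,15,16,19}
(C^c ∩ B) ∩ (A ∪ (A ∩ C)) = {5,8,15}

{5,8,15}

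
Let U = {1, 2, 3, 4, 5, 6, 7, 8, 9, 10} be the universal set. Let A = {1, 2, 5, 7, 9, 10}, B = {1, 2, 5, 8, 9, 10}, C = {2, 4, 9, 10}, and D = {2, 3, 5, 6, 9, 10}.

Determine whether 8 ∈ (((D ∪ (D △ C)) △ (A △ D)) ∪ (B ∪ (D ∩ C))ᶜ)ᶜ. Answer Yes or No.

Yes

8 ∉ D and 8 ∉ C, so 8 ∉ D △ C
8 ∉ D and 8 ∉ (D △ C), so 8 ∉ D ∪ (D △ C)
8 ∉ A and 8 ∉ D, so 8 ∉ A △ D
8 ∉ (D ∪ (D △ C)) and 8 ∉ (A △ D), so 8 ∉ (D ∪ (D △ C)) △ (A △ D)
8 ∉ D and 8 ∉ C, so 8 ∉ D ∩ C
8 ∈ B and 8 ∉ (D ∩ C), so 8 ∈ B ∪ (D ∩ C)
8 ∉ (B ∪ (D ∩ C))ᶜ since 8 ∈ (B ∪ (D ∩ C))
8 ∉ ((D ∪ (D △ C)) △ (A △ D)) and 8 ∉ (B ∪ (D ∩ C))ᶜ, so 8 ∉ ((D ∪ (D △ C)) △ (A △ D)) ∪ (B ∪ (D ∩ C))ᶜ
8 ∈ (((D ∪ (D △ C)) △ (A △ D)) ∪ (B ∪ (D ∩ C))ᶜ)ᶜ since 8 ∉ (((D ∪ (D △ C)) △ (A △ D)) ∪ (B ∪ (D ∩ C))ᶜ)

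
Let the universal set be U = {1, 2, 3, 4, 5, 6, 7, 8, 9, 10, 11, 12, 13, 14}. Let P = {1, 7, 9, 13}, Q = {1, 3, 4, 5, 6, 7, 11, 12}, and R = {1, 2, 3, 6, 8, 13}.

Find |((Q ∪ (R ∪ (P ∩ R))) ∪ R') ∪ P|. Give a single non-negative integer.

P ∩ R = {1, 13}
R ∪ (P ∩ R) = {1, 2, 3, 6, 8, 13}
Q ∪ (R ∪ (P ∩ R)) = {1, 2, 3, 4, 5, 6, 7, 8, 11, 12, 13}
R' = {4, 5, 7, 9, 10, 11, 12, 14}
(Q ∪ (R ∪ (P ∩ R))) ∪ R' = {1, 2, 3, 4, 5, 6, 7, 8, 9, 10, 11, 12, 13, 14}
((Q ∪ (R ∪ (P ∩ R))) ∪ R') ∪ P = {1, 2, 3, 4, 5, 6, 7, 8, 9, 10, 11, 12, 13, 14}
|((Q ∪ (R ∪ (P ∩ R))) ∪ R') ∪ P| = 14

14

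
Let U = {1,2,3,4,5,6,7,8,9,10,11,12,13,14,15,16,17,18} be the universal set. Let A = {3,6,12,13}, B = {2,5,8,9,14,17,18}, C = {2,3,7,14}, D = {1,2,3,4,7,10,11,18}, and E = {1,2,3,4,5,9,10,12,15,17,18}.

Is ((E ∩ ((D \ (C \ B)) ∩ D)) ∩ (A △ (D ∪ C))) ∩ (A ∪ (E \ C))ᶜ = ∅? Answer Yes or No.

No

C \ B = {3,7}
D \ (C \ B) = {1,2,4,10,11,18}
(D \ (C \ B)) ∩ D = {1,2,4,10,11,18}
E ∩ ((D \ (C \ B)) ∩ D) = {1,2,4,10,18}
D ∪ C = {1,2,3,4,7,10,11,14,18}
A △ (D ∪ C) = {1,2,4,6,7,10,11,12,13,14,18}
(E ∩ ((D \ (C \ B)) ∩ D)) ∩ (A △ (D ∪ C)) = {1,2,4,10,18}
E \ C = {1,4,5,9,10,12,15,17,18}
A ∪ (E \ C) = {1,3,4,5,6,9,10,12,13,15,17,18}
(A ∪ (E \ C))ᶜ = {2,7,8,11,14,16}
2 lies in both, so they are not disjoint.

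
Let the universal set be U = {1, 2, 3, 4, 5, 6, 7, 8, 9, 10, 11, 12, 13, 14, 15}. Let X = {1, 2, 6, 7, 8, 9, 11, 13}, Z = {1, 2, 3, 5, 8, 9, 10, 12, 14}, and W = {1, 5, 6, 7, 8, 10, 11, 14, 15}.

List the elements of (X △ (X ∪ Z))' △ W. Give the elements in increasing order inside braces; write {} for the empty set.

X ∪ Z = {1, 2, 3, 5, 6, 7, 8, 9, 10, 11, 12, 13, 14}
X △ (X ∪ Z) = {3, 5, 10, 12, 14}
(X △ (X ∪ Z))' = {1, 2, 4, 6, 7, 8, 9, 11, 13, 15}
(X △ (X ∪ Z))' △ W = {2, 4, 5, 9, 10, 13, 14}

{2, 4, 5, 9, 10, 13, 14}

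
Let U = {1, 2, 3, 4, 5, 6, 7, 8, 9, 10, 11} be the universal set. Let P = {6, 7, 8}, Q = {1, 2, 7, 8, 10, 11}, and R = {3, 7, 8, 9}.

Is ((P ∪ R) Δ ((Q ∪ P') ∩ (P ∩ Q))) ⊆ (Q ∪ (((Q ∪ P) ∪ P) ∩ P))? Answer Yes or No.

No

P ∪ R = {3, 6, 7, 8, 9}
P' = {1, 2, 3, 4, 5, 9, 10, 11}
Q ∪ P' = {1, 2, 3, 4, 5, 7, 8, 9, 10, 11}
P ∩ Q = {7, 8}
(Q ∪ P') ∩ (P ∩ Q) = {7, 8}
(P ∪ R) Δ ((Q ∪ P') ∩ (P ∩ Q)) = {3, 6, 9}
Q ∪ P = {1, 2, 6, 7, 8, 10, 11}
(Q ∪ P) ∪ P = {1, 2, 6, 7, 8, 10, 11}
((Q ∪ P) ∪ P) ∩ P = {6, 7, 8}
Q ∪ (((Q ∪ P) ∪ P) ∩ P) = {1, 2, 6, 7, 8, 10, 11}
3 ∈ (P ∪ R) Δ ((Q ∪ P') ∩ (P ∩ Q)) but 3 ∉ Q ∪ (((Q ∪ P) ∪ P) ∩ P), so the inclusion fails.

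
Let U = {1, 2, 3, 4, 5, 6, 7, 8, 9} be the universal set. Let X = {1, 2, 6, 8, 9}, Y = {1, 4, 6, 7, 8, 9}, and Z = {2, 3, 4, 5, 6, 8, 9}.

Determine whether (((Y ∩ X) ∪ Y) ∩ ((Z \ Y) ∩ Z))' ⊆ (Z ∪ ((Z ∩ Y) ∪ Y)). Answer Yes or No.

Yes

Y ∩ X = {1, 6, 8, 9}
(Y ∩ X) ∪ Y = {1, 4, 6, 7, 8, 9}
Z \ Y = {2, 3, 5}
(Z \ Y) ∩ Z = {2, 3, 5}
((Y ∩ X) ∪ Y) ∩ ((Z \ Y) ∩ Z) = {}
(((Y ∩ X) ∪ Y) ∩ ((Z \ Y) ∩ Z))' = {1, 2, 3, 4, 5, 6, 7, 8, 9}
Z ∩ Y = {4, 6, 8, 9}
(Z ∩ Y) ∪ Y = {1, 4, 6, 7, 8, 9}
Z ∪ ((Z ∩ Y) ∪ Y) = {1, 2, 3, 4, 5, 6, 7, 8, 9}
Every element of {1, 2, 3, 4, 5, 6, 7, 8, 9} is in {1, 2, 3, 4, 5, 6, 7, 8, 9}, so (((Y ∩ X) ∪ Y) ∩ ((Z \ Y) ∩ Z))' ⊆ Z ∪ ((Z ∩ Y) ∪ Y).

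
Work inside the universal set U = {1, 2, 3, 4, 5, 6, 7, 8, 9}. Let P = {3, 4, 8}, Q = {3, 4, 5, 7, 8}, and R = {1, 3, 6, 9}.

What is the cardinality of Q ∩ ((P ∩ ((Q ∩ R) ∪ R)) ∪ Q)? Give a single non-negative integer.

5

Q ∩ R = {3}
(Q ∩ R) ∪ R = {1, 3, 6, 9}
P ∩ ((Q ∩ R) ∪ R) = {3}
(P ∩ ((Q ∩ R) ∪ R)) ∪ Q = {3, 4, 5, 7, 8}
Q ∩ ((P ∩ ((Q ∩ R) ∪ R)) ∪ Q) = {3, 4, 5, 7, 8}
|Q ∩ ((P ∩ ((Q ∩ R) ∪ R)) ∪ Q)| = 5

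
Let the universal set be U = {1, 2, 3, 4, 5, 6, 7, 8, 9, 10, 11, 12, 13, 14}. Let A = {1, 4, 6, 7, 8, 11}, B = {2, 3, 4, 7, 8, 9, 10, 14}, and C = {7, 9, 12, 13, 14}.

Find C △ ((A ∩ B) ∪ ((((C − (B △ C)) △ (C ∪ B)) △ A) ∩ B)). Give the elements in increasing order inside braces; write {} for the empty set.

A ∩ B = {4, 7, 8}
B △ C = {2, 3, 4, 8, 10, 12, 13}
C − (B △ C) = {7, 9, 14}
C ∪ B = {2, 3, 4, 7, 8, 9, 10, 12, 13, 14}
(C − (B △ C)) △ (C ∪ B) = {2, 3, 4, 8, 10, 12, 13}
((C − (B △ C)) △ (C ∪ B)) △ A = {1, 2, 3, 6, 7, 10, 11, 12, 13}
(((C − (B △ C)) △ (C ∪ B)) △ A) ∩ B = {2, 3, 7, 10}
(A ∩ B) ∪ ((((C − (B △ C)) △ (C ∪ B)) △ A) ∩ B) = {2, 3, 4, 7, 8, 10}
C △ ((A ∩ B) ∪ ((((C − (B △ C)) △ (C ∪ B)) △ A) ∩ B)) = {2, 3, 4, 8, 9, 10, 12, 13, 14}

{2, 3, 4, 8, 9, 10, 12, 13, 14}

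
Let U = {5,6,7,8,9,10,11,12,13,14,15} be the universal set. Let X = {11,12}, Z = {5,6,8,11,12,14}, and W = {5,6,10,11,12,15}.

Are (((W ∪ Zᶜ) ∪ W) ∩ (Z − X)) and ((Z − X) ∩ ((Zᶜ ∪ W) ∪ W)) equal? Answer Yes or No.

Zᶜ = {7,9,10,13,15}
W ∪ Zᶜ = {5,6,7,9,10,11,12,13,15}
(W ∪ Zᶜ) ∪ W = {5,6,7,9,10,11,12,13,15}
Z − X = {5,6,8,14}
((W ∪ Zᶜ) ∪ W) ∩ (Z − X) = {5,6}
Zᶜ ∪ W = {5,6,7,9,10,11,12,13,15}
(Zᶜ ∪ W) ∪ W = {5,6,7,9,10,11,12,13,15}
(Z − X) ∩ ((Zᶜ ∪ W) ∪ W) = {5,6}
Both equal {5,6}, so ((W ∪ Zᶜ) ∪ W) ∩ (Z − X) = (Z − X) ∩ ((Zᶜ ∪ W) ∪ W).

Yes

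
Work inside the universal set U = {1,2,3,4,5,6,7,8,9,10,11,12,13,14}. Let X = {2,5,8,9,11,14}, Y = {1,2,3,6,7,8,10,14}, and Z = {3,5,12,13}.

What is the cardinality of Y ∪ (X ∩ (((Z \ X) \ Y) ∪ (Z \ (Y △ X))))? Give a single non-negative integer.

8

Z \ X = {3,12,13}
(Z \ X) \ Y = {12,13}
Y △ X = {1,3,5,6,7,9,10,11}
Z \ (Y △ X) = {12,13}
((Z \ X) \ Y) ∪ (Z \ (Y △ X)) = {12,13}
X ∩ (((Z \ X) \ Y) ∪ (Z \ (Y △ X))) = {}
Y ∪ (X ∩ (((Z \ X) \ Y) ∪ (Z \ (Y △ X)))) = {1,2,3,6,7,8,10,14}
|Y ∪ (X ∩ (((Z \ X) \ Y) ∪ (Z \ (Y △ X))))| = 8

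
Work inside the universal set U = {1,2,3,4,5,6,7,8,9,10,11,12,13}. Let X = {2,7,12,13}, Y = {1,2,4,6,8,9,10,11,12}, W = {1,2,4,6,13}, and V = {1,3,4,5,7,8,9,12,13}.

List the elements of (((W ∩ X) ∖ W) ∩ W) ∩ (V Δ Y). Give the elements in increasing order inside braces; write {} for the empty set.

{}

W ∩ X = {2,13}
(W ∩ X) ∖ W = {}
((W ∩ X) ∖ W) ∩ W = {}
V Δ Y = {2,3,5,6,7,10,11,13}
(((W ∩ X) ∖ W) ∩ W) ∩ (V Δ Y) = {}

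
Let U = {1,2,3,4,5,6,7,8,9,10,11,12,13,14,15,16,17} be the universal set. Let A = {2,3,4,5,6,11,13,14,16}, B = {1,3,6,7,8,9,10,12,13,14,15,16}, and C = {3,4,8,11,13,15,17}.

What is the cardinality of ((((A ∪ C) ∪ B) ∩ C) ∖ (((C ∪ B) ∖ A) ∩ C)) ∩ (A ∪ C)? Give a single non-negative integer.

4

A ∪ C = {2,3,4,5,6,8,11,13,14,15,16,17}
(A ∪ C) ∪ B = {1,2,3,4,5,6,7,8,9,10,11,12,13,14,15,16,17}
((A ∪ C) ∪ B) ∩ C = {3,4,8,11,13,15,17}
C ∪ B = {1,3,4,6,7,8,9,10,11,12,13,14,15,16,17}
(C ∪ B) ∖ A = {1,7,8,9,10,12,15,17}
((C ∪ B) ∖ A) ∩ C = {8,15,17}
(((A ∪ C) ∪ B) ∩ C) ∖ (((C ∪ B) ∖ A) ∩ C) = {3,4,11,13}
((((A ∪ C) ∪ B) ∩ C) ∖ (((C ∪ B) ∖ A) ∩ C)) ∩ (A ∪ C) = {3,4,11,13}
|((((A ∪ C) ∪ B) ∩ C) ∖ (((C ∪ B) ∖ A) ∩ C)) ∩ (A ∪ C)| = 4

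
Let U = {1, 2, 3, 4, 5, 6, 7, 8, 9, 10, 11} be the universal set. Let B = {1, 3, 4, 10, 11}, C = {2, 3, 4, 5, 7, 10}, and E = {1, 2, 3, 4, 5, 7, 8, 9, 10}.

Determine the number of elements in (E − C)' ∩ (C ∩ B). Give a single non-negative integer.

E − C = {1, 8, 9}
(E − C)' = {2, 3, 4, 5, 6, 7, 10, 11}
C ∩ B = {3, 4, 10}
(E − C)' ∩ (C ∩ B) = {3, 4, 10}
|(E − C)' ∩ (C ∩ B)| = 3

3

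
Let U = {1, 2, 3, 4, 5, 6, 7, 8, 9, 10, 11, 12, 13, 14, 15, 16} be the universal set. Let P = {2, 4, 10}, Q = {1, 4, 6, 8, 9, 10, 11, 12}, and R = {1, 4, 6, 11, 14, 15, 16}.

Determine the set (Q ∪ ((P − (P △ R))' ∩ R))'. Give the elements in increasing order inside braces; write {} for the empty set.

P △ R = {1, 2, 6, 10, 11, 14, 15, 16}
P − (P △ R) = {4}
(P − (P △ R))' = {1, 2, 3, 5, 6, 7, 8, 9, 10, 11, 12, 13, 14, 15, 16}
(P − (P △ R))' ∩ R = {1, 6, 11, 14, 15, 16}
Q ∪ ((P − (P △ R))' ∩ R) = {1, 4, 6, 8, 9, 10, 11, 12, 14, 15, 16}
(Q ∪ ((P − (P △ R))' ∩ R))' = {2, 3, 5, 7, 13}

{2, 3, 5, 7, 13}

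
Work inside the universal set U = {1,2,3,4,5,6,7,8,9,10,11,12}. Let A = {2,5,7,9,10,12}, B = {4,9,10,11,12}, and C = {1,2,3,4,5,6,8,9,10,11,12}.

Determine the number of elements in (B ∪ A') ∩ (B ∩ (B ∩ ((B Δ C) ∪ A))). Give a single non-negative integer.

3

A' = {1,3,4,6,8,11}
B ∪ A' = {1,3,4,6,8,9,10,11,12}
B Δ C = {1,2,3,5,6,8}
(B Δ C) ∪ A = {1,2,3,5,6,7,8,9,10,12}
B ∩ ((B Δ C) ∪ A) = {9,10,12}
B ∩ (B ∩ ((B Δ C) ∪ A)) = {9,10,12}
(B ∪ A') ∩ (B ∩ (B ∩ ((B Δ C) ∪ A))) = {9,10,12}
|(B ∪ A') ∩ (B ∩ (B ∩ ((B Δ C) ∪ A)))| = 3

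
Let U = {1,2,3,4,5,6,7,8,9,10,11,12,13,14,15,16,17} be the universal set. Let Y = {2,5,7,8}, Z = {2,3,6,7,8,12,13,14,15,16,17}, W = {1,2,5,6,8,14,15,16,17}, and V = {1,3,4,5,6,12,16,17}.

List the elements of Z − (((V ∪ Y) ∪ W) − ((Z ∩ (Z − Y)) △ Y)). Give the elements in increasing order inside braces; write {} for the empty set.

{2,3,6,7,8,12,13,14,15,16,17}

V ∪ Y = {1,2,3,4,5,6,7,8,12,16,17}
(V ∪ Y) ∪ W = {1,2,3,4,5,6,7,8,12,14,15,16,17}
Z − Y = {3,6,12,13,14,15,16,17}
Z ∩ (Z − Y) = {3,6,12,13,14,15,16,17}
(Z ∩ (Z − Y)) △ Y = {2,3,5,6,7,8,12,13,14,15,16,17}
((V ∪ Y) ∪ W) − ((Z ∩ (Z − Y)) △ Y) = {1,4}
Z − (((V ∪ Y) ∪ W) − ((Z ∩ (Z − Y)) △ Y)) = {2,3,6,7,8,12,13,14,15,16,17}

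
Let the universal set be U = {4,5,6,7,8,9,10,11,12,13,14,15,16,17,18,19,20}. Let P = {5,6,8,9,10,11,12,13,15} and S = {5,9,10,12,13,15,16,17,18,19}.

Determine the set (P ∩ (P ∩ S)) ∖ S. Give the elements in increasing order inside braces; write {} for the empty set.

{}

P ∩ S = {5,9,10,12,13,15}
P ∩ (P ∩ S) = {5,9,10,12,13,15}
(P ∩ (P ∩ S)) ∖ S = {}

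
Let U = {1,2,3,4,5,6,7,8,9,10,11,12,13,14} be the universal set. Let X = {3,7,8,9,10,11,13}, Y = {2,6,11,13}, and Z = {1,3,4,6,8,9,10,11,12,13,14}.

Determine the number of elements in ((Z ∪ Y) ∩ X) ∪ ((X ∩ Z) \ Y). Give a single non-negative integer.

6

Z ∪ Y = {1,2,3,4,6,8,9,10,11,12,13,14}
(Z ∪ Y) ∩ X = {3,8,9,10,11,13}
X ∩ Z = {3,8,9,10,11,13}
(X ∩ Z) \ Y = {3,8,9,10}
((Z ∪ Y) ∩ X) ∪ ((X ∩ Z) \ Y) = {3,8,9,10,11,13}
|((Z ∪ Y) ∩ X) ∪ ((X ∩ Z) \ Y)| = 6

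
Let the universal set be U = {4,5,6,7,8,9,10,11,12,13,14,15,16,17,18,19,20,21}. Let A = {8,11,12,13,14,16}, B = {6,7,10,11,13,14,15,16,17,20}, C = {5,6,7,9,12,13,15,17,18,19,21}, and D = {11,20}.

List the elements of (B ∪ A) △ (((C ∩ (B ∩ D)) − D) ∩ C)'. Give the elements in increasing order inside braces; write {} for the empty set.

B ∪ A = {6,7,8,10,11,12,13,14,15,16,17,20}
B ∩ D = {11,20}
C ∩ (B ∩ D) = {}
(C ∩ (B ∩ D)) − D = {}
((C ∩ (B ∩ D)) − D) ∩ C = {}
(((C ∩ (B ∩ D)) − D) ∩ C)' = {4,5,6,7,8,9,10,11,12,13,14,15,16,17,18,19,20,21}
(B ∪ A) △ (((C ∩ (B ∩ D)) − D) ∩ C)' = {4,5,9,18,19,21}

{4,5,9,18,19,21}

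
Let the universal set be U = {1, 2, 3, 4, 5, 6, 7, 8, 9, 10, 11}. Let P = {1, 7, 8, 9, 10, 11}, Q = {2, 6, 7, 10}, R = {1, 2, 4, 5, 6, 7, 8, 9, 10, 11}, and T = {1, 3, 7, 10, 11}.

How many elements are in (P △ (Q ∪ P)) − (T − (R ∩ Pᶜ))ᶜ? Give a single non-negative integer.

Q ∪ P = {1, 2, 6, 7, 8, 9, 10, 11}
P △ (Q ∪ P) = {2, 6}
Pᶜ = {2, 3, 4, 5, 6}
R ∩ Pᶜ = {2, 4, 5, 6}
T − (R ∩ Pᶜ) = {1, 3, 7, 10, 11}
(T − (R ∩ Pᶜ))ᶜ = {2, 4, 5, 6, 8, 9}
(P △ (Q ∪ P)) − (T − (R ∩ Pᶜ))ᶜ = {}
|(P △ (Q ∪ P)) − (T − (R ∩ Pᶜ))ᶜ| = 0

0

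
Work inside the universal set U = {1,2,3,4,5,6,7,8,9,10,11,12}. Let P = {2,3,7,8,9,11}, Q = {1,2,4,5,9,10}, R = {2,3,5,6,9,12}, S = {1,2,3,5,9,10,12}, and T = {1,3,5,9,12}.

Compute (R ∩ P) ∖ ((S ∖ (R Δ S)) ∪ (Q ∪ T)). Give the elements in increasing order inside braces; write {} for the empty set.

R ∩ P = {2,3,9}
R Δ S = {1,6,10}
S ∖ (R Δ S) = {2,3,5,9,12}
Q ∪ T = {1,2,3,4,5,9,10,12}
(S ∖ (R Δ S)) ∪ (Q ∪ T) = {1,2,3,4,5,9,10,12}
(R ∩ P) ∖ ((S ∖ (R Δ S)) ∪ (Q ∪ T)) = {}

{}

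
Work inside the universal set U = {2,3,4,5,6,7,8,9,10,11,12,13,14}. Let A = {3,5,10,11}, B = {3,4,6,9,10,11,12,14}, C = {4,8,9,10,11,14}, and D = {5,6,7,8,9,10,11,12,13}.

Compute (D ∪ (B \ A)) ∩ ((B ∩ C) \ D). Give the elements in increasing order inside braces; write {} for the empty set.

B \ A = {4,6,9,12,14}
D ∪ (B \ A) = {4,5,6,7,8,9,10,11,12,13,14}
B ∩ C = {4,9,10,11,14}
(B ∩ C) \ D = {4,14}
(D ∪ (B \ A)) ∩ ((B ∩ C) \ D) = {4,14}

{4,14}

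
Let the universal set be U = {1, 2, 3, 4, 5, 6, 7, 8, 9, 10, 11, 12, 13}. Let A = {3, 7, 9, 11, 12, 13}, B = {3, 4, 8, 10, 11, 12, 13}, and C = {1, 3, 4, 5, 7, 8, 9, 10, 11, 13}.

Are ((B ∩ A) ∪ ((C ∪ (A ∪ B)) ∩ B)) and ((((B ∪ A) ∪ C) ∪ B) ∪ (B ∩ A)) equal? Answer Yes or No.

No

B ∩ A = {3, 11, 12, 13}
A ∪ B = {3, 4, 7, 8, 9, 10, 11, 12, 13}
C ∪ (A ∪ B) = {1, 3, 4, 5, 7, 8, 9, 10, 11, 12, 13}
(C ∪ (A ∪ B)) ∩ B = {3, 4, 8, 10, 11, 12, 13}
(B ∩ A) ∪ ((C ∪ (A ∪ B)) ∩ B) = {3, 4, 8, 10, 11, 12, 13}
B ∪ A = {3, 4, 7, 8, 9, 10, 11, 12, 13}
(B ∪ A) ∪ C = {1, 3, 4, 5, 7, 8, 9, 10, 11, 12, 13}
((B ∪ A) ∪ C) ∪ B = {1, 3, 4, 5, 7, 8, 9, 10, 11, 12, 13}
(((B ∪ A) ∪ C) ∪ B) ∪ (B ∩ A) = {1, 3, 4, 5, 7, 8, 9, 10, 11, 12, 13}
1 ∈ (((B ∪ A) ∪ C) ∪ B) ∪ (B ∩ A) but 1 ∉ (B ∩ A) ∪ ((C ∪ (A ∪ B)) ∩ B), so they differ.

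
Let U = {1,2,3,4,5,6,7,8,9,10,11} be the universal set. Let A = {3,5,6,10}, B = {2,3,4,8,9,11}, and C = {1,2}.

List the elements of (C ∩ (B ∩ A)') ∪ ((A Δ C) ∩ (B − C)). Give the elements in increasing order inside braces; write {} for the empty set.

B ∩ A = {3}
(B ∩ A)' = {1,2,4,5,6,7,8,9,10,11}
C ∩ (B ∩ A)' = {1,2}
A Δ C = {1,2,3,5,6,10}
B − C = {3,4,8,9,11}
(A Δ C) ∩ (B − C) = {3}
(C ∩ (B ∩ A)') ∪ ((A Δ C) ∩ (B − C)) = {1,2,3}

{1,2,3}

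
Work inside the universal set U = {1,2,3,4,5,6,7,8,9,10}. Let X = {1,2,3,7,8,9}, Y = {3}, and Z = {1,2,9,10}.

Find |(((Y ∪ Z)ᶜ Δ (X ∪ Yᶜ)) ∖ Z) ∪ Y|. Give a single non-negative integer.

1

Y ∪ Z = {1,2,3,9,10}
(Y ∪ Z)ᶜ = {4,5,6,7,8}
Yᶜ = {1,2,4,5,6,7,8,9,10}
X ∪ Yᶜ = {1,2,3,4,5,6,7,8,9,10}
(Y ∪ Z)ᶜ Δ (X ∪ Yᶜ) = {1,2,3,9,10}
((Y ∪ Z)ᶜ Δ (X ∪ Yᶜ)) ∖ Z = {3}
(((Y ∪ Z)ᶜ Δ (X ∪ Yᶜ)) ∖ Z) ∪ Y = {3}
|(((Y ∪ Z)ᶜ Δ (X ∪ Yᶜ)) ∖ Z) ∪ Y| = 1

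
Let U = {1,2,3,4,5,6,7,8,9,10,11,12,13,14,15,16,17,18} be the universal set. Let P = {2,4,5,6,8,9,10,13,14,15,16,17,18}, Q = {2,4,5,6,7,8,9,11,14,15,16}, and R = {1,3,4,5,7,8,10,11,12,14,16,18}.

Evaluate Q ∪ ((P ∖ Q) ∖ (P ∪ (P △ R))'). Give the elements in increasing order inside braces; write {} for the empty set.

P ∖ Q = {10,13,17,18}
P △ R = {1,2,3,6,7,9,11,12,13,15,17}
P ∪ (P △ R) = {1,2,3,4,5,6,7,8,9,10,11,12,13,14,15,16,17,18}
(P ∪ (P △ R))' = {}
(P ∖ Q) ∖ (P ∪ (P △ R))' = {10,13,17,18}
Q ∪ ((P ∖ Q) ∖ (P ∪ (P △ R))') = {2,4,5,6,7,8,9,10,11,13,14,15,16,17,18}

{2,4,5,6,7,8,9,10,11,13,14,15,16,17,18}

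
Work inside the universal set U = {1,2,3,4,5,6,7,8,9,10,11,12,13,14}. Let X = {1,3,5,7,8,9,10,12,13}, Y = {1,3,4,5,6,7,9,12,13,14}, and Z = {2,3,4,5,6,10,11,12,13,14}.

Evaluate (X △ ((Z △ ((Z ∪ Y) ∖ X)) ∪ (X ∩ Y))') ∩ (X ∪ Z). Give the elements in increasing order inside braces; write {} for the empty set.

Z ∪ Y = {1,2,3,4,5,6,7,9,10,11,12,13,14}
(Z ∪ Y) ∖ X = {2,4,6,11,14}
Z △ ((Z ∪ Y) ∖ X) = {3,5,10,12,13}
X ∩ Y = {1,3,5,7,9,12,13}
(Z △ ((Z ∪ Y) ∖ X)) ∪ (X ∩ Y) = {1,3,5,7,9,10,12,13}
((Z △ ((Z ∪ Y) ∖ X)) ∪ (X ∩ Y))' = {2,4,6,8,11,14}
X △ ((Z △ ((Z ∪ Y) ∖ X)) ∪ (X ∩ Y))' = {1,2,3,4,5,6,7,9,10,11,12,13,14}
X ∪ Z = {1,2,3,4,5,6,7,8,9,10,11,12,13,14}
(X △ ((Z △ ((Z ∪ Y) ∖ X)) ∪ (X ∩ Y))') ∩ (X ∪ Z) = {1,2,3,4,5,6,7,9,10,11,12,13,14}

{1,2,3,4,5,6,7,9,10,11,12,13,14}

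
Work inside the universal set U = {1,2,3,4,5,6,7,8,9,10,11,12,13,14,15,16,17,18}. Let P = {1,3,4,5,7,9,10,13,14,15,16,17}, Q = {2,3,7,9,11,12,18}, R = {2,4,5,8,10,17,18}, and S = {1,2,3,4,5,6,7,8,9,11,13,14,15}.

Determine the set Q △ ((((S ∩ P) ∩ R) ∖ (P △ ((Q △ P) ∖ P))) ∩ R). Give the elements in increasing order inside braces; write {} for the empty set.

{2,3,7,9,11,12,18}

S ∩ P = {1,3,4,5,7,9,13,14,15}
(S ∩ P) ∩ R = {4,5}
Q △ P = {1,2,4,5,10,11,12,13,14,15,16,17,18}
(Q △ P) ∖ P = {2,11,12,18}
P △ ((Q △ P) ∖ P) = {1,2,3,4,5,7,9,10,11,12,13,14,15,16,17,18}
((S ∩ P) ∩ R) ∖ (P △ ((Q △ P) ∖ P)) = {}
(((S ∩ P) ∩ R) ∖ (P △ ((Q △ P) ∖ P))) ∩ R = {}
Q △ ((((S ∩ P) ∩ R) ∖ (P △ ((Q △ P) ∖ P))) ∩ R) = {2,3,7,9,11,12,18}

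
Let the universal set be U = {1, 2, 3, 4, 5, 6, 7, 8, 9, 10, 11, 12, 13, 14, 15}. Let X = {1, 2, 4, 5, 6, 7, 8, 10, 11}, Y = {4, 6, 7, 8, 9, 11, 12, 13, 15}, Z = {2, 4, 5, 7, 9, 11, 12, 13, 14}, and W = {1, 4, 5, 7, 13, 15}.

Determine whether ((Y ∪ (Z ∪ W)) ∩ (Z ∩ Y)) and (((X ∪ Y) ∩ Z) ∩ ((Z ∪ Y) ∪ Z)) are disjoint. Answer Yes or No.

No

Z ∪ W = {1, 2, 4, 5, 7, 9, 11, 12, 13, 14, 15}
Y ∪ (Z ∪ W) = {1, 2, 4, 5, 6, 7, 8, 9, 11, 12, 13, 14, 15}
Z ∩ Y = {4, 7, 9, 11, 12, 13}
(Y ∪ (Z ∪ W)) ∩ (Z ∩ Y) = {4, 7, 9, 11, 12, 13}
X ∪ Y = {1, 2, 4, 5, 6, 7, 8, 9, 10, 11, 12, 13, 15}
(X ∪ Y) ∩ Z = {2, 4, 5, 7, 9, 11, 12, 13}
Z ∪ Y = {2, 4, 5, 6, 7, 8, 9, 11, 12, 13, 14, 15}
(Z ∪ Y) ∪ Z = {2, 4, 5, 6, 7, 8, 9, 11, 12, 13, 14, 15}
((X ∪ Y) ∩ Z) ∩ ((Z ∪ Y) ∪ Z) = {2, 4, 5, 7, 9, 11, 12, 13}
4 lies in both, so they are not disjoint.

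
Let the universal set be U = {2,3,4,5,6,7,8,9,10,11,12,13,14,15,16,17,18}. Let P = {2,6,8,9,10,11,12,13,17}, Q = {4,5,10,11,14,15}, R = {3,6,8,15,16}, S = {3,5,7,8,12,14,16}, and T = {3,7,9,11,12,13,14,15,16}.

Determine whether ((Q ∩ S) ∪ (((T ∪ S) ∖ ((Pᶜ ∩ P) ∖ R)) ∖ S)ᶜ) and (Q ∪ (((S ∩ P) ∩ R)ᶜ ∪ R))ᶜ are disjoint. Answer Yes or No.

Yes

Q ∩ S = {5,14}
T ∪ S = {3,5,7,8,9,11,12,13,14,15,16}
Pᶜ = {3,4,5,7,14,15,16,18}
Pᶜ ∩ P = {}
(Pᶜ ∩ P) ∖ R = {}
(T ∪ S) ∖ ((Pᶜ ∩ P) ∖ R) = {3,5,7,8,9,11,12,13,14,15,16}
((T ∪ S) ∖ ((Pᶜ ∩ P) ∖ R)) ∖ S = {9,11,13,15}
(((T ∪ S) ∖ ((Pᶜ ∩ P) ∖ R)) ∖ S)ᶜ = {2,3,4,5,6,7,8,10,12,14,16,17,18}
(Q ∩ S) ∪ (((T ∪ S) ∖ ((Pᶜ ∩ P) ∖ R)) ∖ S)ᶜ = {2,3,4,5,6,7,8,10,12,14,16,17,18}
S ∩ P = {8,12}
(S ∩ P) ∩ R = {8}
((S ∩ P) ∩ R)ᶜ = {2,3,4,5,6,7,9,10,11,12,13,14,15,16,17,18}
((S ∩ P) ∩ R)ᶜ ∪ R = {2,3,4,5,6,7,8,9,10,11,12,13,14,15,16,17,18}
Q ∪ (((S ∩ P) ∩ R)ᶜ ∪ R) = {2,3,4,5,6,7,8,9,10,11,12,13,14,15,16,17,18}
(Q ∪ (((S ∩ P) ∩ R)ᶜ ∪ R))ᶜ = {}
{2,3,4,5,6,7,8,10,12,14,16,17,18} and {} share no elements.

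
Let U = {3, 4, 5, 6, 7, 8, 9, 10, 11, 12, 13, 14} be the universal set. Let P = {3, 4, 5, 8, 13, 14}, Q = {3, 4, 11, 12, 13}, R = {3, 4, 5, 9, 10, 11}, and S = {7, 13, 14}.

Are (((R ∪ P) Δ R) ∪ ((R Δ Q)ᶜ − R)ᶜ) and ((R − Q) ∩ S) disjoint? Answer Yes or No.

R ∪ P = {3, 4, 5, 8, 9, 10, 11, 13, 14}
(R ∪ P) Δ R = {8, 13, 14}
R Δ Q = {5, 9, 10, 12, 13}
(R Δ Q)ᶜ = {3, 4, 6, 7, 8, 11, 14}
(R Δ Q)ᶜ − R = {6, 7, 8, 14}
((R Δ Q)ᶜ − R)ᶜ = {3, 4, 5, 9, 10, 11, 12, 13}
((R ∪ P) Δ R) ∪ ((R Δ Q)ᶜ − R)ᶜ = {3, 4, 5, 8, 9, 10, 11, 12, 13, 14}
R − Q = {5, 9, 10}
(R − Q) ∩ S = {}
{3, 4, 5, 8, 9, 10, 11, 12, 13, 14} and {} share no elements.

Yes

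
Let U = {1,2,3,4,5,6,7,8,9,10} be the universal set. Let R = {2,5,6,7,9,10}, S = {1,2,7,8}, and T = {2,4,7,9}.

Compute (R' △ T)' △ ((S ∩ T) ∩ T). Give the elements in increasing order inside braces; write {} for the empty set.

{2,4,5,6,7,10}

R' = {1,3,4,8}
R' △ T = {1,2,3,7,8,9}
(R' △ T)' = {4,5,6,10}
S ∩ T = {2,7}
(S ∩ T) ∩ T = {2,7}
(R' △ T)' △ ((S ∩ T) ∩ T) = {2,4,5,6,7,10}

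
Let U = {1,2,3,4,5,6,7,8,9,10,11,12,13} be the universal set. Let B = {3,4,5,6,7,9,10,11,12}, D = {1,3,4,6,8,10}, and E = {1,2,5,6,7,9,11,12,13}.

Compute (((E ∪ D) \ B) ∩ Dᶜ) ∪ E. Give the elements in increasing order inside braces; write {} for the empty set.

{1,2,5,6,7,9,11,12,13}

E ∪ D = {1,2,3,4,5,6,7,8,9,10,11,12,13}
(E ∪ D) \ B = {1,2,8,13}
Dᶜ = {2,5,7,9,11,12,13}
((E ∪ D) \ B) ∩ Dᶜ = {2,13}
(((E ∪ D) \ B) ∩ Dᶜ) ∪ E = {1,2,5,6,7,9,11,12,13}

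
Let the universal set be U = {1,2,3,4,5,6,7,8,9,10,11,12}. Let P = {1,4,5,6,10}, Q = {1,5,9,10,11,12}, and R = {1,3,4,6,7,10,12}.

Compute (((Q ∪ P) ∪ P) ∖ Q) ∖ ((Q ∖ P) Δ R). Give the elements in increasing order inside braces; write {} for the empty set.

Q ∪ P = {1,4,5,6,9,10,11,12}
(Q ∪ P) ∪ P = {1,4,5,6,9,10,11,12}
((Q ∪ P) ∪ P) ∖ Q = {4,6}
Q ∖ P = {9,11,12}
(Q ∖ P) Δ R = {1,3,4,6,7,9,10,11}
(((Q ∪ P) ∪ P) ∖ Q) ∖ ((Q ∖ P) Δ R) = {}

{}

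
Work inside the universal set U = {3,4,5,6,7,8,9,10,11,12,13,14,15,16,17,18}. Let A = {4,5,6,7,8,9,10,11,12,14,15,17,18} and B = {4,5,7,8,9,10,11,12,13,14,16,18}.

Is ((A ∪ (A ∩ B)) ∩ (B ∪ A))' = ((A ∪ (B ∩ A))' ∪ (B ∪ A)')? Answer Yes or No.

Yes

A ∩ B = {4,5,7,8,9,10,11,12,14,18}
A ∪ (A ∩ B) = {4,5,6,7,8,9,10,11,12,14,15,17,18}
B ∪ A = {4,5,6,7,8,9,10,11,12,13,14,15,16,17,18}
(A ∪ (A ∩ B)) ∩ (B ∪ A) = {4,5,6,7,8,9,10,11,12,14,15,17,18}
((A ∪ (A ∩ B)) ∩ (B ∪ A))' = {3,13,16}
B ∩ A = {4,5,7,8,9,10,11,12,14,18}
A ∪ (B ∩ A) = {4,5,6,7,8,9,10,11,12,14,15,17,18}
(A ∪ (B ∩ A))' = {3,13,16}
(B ∪ A)' = {3}
(A ∪ (B ∩ A))' ∪ (B ∪ A)' = {3,13,16}
Both equal {3,13,16}, so ((A ∪ (A ∩ B)) ∩ (B ∪ A))' = (A ∪ (B ∩ A))' ∪ (B ∪ A)'.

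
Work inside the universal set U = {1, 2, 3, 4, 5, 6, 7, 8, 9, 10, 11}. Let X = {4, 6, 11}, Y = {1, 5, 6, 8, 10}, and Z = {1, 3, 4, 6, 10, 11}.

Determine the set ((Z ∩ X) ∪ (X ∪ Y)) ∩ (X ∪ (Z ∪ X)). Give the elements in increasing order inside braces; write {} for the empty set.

{1, 4, 6, 10, 11}

Z ∩ X = {4, 6, 11}
X ∪ Y = {1, 4, 5, 6, 8, 10, 11}
(Z ∩ X) ∪ (X ∪ Y) = {1, 4, 5, 6, 8, 10, 11}
Z ∪ X = {1, 3, 4, 6, 10, 11}
X ∪ (Z ∪ X) = {1, 3, 4, 6, 10, 11}
((Z ∩ X) ∪ (X ∪ Y)) ∩ (X ∪ (Z ∪ X)) = {1, 4, 6, 10, 11}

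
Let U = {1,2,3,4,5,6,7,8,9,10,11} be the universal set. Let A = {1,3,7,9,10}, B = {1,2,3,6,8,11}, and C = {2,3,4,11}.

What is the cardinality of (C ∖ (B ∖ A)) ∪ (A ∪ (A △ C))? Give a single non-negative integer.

B ∖ A = {2,6,8,11}
C ∖ (B ∖ A) = {3,4}
A △ C = {1,2,4,7,9,10,11}
A ∪ (A △ C) = {1,2,3,4,7,9,10,11}
(C ∖ (B ∖ A)) ∪ (A ∪ (A △ C)) = {1,2,3,4,7,9,10,11}
|(C ∖ (B ∖ A)) ∪ (A ∪ (A △ C))| = 8

8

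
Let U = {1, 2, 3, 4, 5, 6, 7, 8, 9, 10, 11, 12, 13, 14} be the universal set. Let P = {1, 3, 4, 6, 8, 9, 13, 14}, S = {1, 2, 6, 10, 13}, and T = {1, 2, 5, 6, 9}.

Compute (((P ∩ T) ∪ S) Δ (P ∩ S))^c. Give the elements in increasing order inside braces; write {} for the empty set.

{1, 3, 4, 5, 6, 7, 8, 11, 12, 13, 14}

P ∩ T = {1, 6, 9}
(P ∩ T) ∪ S = {1, 2, 6, 9, 10, 13}
P ∩ S = {1, 6, 13}
((P ∩ T) ∪ S) Δ (P ∩ S) = {2, 9, 10}
(((P ∩ T) ∪ S) Δ (P ∩ S))^c = {1, 3, 4, 5, 6, 7, 8, 11, 12, 13, 14}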